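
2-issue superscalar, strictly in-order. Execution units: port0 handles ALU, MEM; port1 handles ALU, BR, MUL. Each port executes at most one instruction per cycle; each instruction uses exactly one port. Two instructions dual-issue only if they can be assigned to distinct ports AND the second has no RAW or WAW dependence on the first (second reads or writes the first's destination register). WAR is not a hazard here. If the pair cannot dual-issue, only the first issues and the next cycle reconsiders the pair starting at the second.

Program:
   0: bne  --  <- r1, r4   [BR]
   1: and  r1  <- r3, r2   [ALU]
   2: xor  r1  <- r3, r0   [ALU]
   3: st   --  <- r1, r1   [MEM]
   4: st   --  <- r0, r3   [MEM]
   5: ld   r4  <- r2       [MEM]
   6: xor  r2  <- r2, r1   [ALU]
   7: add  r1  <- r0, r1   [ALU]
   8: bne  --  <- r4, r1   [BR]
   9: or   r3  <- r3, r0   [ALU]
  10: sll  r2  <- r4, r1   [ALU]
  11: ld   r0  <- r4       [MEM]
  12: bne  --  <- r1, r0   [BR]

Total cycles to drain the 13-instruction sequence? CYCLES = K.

0. bne;and @i0,i1  | dual
1. xor @i2  | RAW r1
2. st @i3  | no-port MEM/MEM
3. st @i4  | no-port MEM/MEM
4. ld;xor @i5,i6  | dual
5. add @i7  | RAW r1
6. bne;or @i8,i9  | dual
7. sll;ld @i10,i11  | dual
8. bne @i12  | tail

CYCLES = 9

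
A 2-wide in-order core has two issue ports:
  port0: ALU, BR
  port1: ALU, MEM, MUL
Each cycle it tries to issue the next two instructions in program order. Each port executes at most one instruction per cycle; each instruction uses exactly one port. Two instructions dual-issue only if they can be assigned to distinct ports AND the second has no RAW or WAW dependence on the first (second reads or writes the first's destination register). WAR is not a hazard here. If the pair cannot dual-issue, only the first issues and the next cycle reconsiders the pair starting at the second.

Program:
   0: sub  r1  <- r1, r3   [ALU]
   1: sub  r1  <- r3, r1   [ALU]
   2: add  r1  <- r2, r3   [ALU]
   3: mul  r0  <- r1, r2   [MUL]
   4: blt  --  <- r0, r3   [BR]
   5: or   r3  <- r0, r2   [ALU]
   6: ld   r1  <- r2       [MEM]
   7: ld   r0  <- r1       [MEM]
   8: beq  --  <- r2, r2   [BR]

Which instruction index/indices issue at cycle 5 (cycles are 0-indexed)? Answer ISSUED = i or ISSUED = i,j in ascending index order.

ISSUED = 6

t=0 i0:sub.ALU ; RAW+WAW r1
t=1 i1:sub.ALU ; WAW r1
t=2 i2:add.ALU ; RAW r1
t=3 i3:mul.MUL ; RAW r0
t=4 i4,i5:blt.BR+or.ALU ; pair
t=5 i6:ld.MEM ; no-port MEM/MEM
t=6 i7,i8:ld.MEM+beq.BR ; pair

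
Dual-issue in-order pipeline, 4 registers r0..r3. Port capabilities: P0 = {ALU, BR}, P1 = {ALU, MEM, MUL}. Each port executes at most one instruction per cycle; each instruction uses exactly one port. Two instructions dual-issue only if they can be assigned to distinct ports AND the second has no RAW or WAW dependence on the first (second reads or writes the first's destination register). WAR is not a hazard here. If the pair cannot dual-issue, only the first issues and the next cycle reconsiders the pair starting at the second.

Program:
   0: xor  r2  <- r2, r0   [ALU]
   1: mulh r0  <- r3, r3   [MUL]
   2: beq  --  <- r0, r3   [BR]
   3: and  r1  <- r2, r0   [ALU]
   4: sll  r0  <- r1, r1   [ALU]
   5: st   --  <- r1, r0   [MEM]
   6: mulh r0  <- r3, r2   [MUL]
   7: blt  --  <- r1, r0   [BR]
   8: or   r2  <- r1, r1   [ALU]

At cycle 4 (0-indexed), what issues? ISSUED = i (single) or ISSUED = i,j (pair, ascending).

ISSUED = 6

  cy0 -> i0+i1 (xor.ALU/mulh.MUL) 2-wide
  cy1 -> i2+i3 (beq.BR/and.ALU) 2-wide
  cy2 -> i4 (sll.ALU) RAW r0
  cy3 -> i5 (st.MEM) no-port MEM/MUL
  cy4 -> i6 (mulh.MUL) RAW r0
  cy5 -> i7+i8 (blt.BR/or.ALU) 2-wide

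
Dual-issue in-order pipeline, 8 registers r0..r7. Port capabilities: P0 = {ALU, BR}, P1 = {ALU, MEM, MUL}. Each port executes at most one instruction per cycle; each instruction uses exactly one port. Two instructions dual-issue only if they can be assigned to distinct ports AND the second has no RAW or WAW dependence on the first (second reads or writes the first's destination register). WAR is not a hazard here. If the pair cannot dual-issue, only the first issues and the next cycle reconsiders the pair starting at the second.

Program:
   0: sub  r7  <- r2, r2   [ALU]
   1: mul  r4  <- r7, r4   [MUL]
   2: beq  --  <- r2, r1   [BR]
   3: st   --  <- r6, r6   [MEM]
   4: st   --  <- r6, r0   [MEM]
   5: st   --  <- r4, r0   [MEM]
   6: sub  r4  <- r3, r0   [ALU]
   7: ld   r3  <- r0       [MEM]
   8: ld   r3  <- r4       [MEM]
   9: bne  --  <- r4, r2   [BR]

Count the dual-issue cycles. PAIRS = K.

t=0 i0:sub ; RAW r7
t=1 i1+i2:mul beq ; 2-wide
t=2 i3:st ; no-port MEM/MEM
t=3 i4:st ; no-port MEM/MEM
t=4 i5+i6:st sub ; 2-wide
t=5 i7:ld ; no-port MEM/MEM
t=6 i8+i9:ld bne ; 2-wide

PAIRS = 3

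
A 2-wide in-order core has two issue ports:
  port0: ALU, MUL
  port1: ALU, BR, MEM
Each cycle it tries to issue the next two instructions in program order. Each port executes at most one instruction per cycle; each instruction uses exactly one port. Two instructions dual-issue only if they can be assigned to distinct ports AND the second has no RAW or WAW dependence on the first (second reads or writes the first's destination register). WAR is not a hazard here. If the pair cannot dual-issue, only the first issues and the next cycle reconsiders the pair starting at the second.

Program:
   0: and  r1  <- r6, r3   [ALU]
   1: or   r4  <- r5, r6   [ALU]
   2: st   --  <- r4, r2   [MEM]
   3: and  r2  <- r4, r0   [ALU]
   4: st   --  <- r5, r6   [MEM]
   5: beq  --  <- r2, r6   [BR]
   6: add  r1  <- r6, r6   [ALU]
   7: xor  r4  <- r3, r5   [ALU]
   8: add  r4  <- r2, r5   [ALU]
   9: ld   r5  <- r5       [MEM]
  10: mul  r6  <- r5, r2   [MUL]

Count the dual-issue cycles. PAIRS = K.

t=0 i0+i1:and.ALU/or.ALU ; dual
t=1 i2+i3:st.MEM/and.ALU ; dual
t=2 i4:st.MEM ; no-port MEM/BR
t=3 i5+i6:beq.BR/add.ALU ; dual
t=4 i7:xor.ALU ; WAW r4
t=5 i8+i9:add.ALU/ld.MEM ; dual
t=6 i10:mul.MUL ; tail

PAIRS = 4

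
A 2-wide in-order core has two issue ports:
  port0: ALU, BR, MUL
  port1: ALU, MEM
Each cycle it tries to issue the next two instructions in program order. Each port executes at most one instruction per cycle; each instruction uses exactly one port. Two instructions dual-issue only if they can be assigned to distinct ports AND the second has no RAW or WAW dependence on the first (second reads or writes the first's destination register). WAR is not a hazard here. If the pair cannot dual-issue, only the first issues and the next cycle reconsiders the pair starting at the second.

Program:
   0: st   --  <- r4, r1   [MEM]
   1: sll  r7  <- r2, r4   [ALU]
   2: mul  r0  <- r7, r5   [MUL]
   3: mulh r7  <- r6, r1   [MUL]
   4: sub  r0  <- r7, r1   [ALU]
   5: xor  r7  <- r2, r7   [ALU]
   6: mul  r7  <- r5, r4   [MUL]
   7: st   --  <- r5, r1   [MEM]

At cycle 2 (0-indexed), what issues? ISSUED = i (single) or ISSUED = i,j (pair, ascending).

0. st/sll @i0/i1  | pair
1. mul @i2  | no-port MUL/MUL
2. mulh @i3  | RAW r7
3. sub/xor @i4/i5  | pair
4. mul/st @i6/i7  | pair

ISSUED = 3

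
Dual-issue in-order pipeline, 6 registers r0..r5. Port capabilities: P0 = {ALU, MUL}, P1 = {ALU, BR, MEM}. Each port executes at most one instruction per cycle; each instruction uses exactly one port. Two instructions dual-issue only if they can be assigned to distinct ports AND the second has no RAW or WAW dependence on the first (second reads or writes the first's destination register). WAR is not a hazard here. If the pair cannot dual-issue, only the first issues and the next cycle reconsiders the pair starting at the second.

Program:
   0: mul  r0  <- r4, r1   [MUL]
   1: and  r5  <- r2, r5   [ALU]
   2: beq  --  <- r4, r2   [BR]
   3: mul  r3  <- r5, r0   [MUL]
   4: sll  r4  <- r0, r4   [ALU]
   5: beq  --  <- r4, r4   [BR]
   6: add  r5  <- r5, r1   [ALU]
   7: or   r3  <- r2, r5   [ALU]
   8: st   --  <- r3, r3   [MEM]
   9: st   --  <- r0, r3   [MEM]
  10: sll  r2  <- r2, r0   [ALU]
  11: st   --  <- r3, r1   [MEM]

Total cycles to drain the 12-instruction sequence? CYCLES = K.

CYCLES = 8

[0] i0,i1  mul.MUL+and.ALU  -- 2-wide
[1] i2,i3  beq.BR+mul.MUL  -- 2-wide
[2] i4  sll.ALU  -- RAW r4
[3] i5,i6  beq.BR+add.ALU  -- 2-wide
[4] i7  or.ALU  -- RAW r3
[5] i8  st.MEM  -- no-port MEM/MEM
[6] i9,i10  st.MEM+sll.ALU  -- 2-wide
[7] i11  st.MEM  -- tail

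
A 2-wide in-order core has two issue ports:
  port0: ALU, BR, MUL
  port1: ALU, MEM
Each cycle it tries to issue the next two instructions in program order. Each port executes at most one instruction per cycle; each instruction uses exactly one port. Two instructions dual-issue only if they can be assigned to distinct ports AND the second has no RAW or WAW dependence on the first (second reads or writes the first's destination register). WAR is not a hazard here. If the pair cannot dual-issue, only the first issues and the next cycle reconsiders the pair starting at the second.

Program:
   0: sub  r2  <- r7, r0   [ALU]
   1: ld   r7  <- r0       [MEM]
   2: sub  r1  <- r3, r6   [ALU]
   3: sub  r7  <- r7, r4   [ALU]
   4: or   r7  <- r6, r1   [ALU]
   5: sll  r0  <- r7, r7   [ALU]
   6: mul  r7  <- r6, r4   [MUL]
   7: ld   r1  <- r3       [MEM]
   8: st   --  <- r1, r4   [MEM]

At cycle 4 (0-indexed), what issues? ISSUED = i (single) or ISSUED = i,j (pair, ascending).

[0] i0&i1  sub ld  -- dual
[1] i2&i3  sub sub  -- dual
[2] i4  or  -- RAW r7
[3] i5&i6  sll mul  -- dual
[4] i7  ld  -- no-port MEM/MEM
[5] i8  st  -- tail

ISSUED = 7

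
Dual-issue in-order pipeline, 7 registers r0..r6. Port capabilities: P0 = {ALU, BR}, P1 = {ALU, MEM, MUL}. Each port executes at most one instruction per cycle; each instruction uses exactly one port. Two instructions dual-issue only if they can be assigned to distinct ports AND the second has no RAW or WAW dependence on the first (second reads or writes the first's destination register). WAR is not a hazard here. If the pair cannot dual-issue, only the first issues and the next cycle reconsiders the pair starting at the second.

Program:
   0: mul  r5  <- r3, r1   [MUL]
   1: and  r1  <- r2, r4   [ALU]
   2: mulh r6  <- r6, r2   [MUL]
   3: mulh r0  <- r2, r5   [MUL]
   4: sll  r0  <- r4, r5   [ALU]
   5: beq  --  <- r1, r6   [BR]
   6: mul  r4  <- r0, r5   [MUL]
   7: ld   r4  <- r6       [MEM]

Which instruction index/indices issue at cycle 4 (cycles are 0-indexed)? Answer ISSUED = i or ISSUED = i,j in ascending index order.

ISSUED = 6

t=0 i0&i1:mul.MUL/and.ALU ; pair
t=1 i2:mulh.MUL ; no-port MUL/MUL
t=2 i3:mulh.MUL ; WAW r0
t=3 i4&i5:sll.ALU/beq.BR ; pair
t=4 i6:mul.MUL ; no-port MUL/MEM
t=5 i7:ld.MEM ; tail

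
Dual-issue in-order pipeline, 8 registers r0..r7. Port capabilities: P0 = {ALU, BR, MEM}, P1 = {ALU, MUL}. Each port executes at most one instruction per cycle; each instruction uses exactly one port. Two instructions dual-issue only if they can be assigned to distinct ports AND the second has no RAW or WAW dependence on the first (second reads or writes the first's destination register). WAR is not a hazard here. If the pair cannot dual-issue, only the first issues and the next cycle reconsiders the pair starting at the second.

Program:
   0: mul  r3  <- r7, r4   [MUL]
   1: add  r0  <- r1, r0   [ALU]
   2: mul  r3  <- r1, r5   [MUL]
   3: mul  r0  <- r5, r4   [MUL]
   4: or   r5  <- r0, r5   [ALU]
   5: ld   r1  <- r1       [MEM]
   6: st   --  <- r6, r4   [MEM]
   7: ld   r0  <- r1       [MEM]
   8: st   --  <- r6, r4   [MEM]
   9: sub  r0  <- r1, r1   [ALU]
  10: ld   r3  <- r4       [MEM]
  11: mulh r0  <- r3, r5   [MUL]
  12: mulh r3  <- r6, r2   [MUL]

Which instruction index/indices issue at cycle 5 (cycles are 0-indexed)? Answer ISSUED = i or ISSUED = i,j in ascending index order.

ISSUED = 7

0. mul.MUL add.ALU @i0,i1  | pair
1. mul.MUL @i2  | no-port MUL/MUL
2. mul.MUL @i3  | RAW r0
3. or.ALU ld.MEM @i4,i5  | pair
4. st.MEM @i6  | no-port MEM/MEM
5. ld.MEM @i7  | no-port MEM/MEM
6. st.MEM sub.ALU @i8,i9  | pair
7. ld.MEM @i10  | RAW r3
8. mulh.MUL @i11  | no-port MUL/MUL
9. mulh.MUL @i12  | tail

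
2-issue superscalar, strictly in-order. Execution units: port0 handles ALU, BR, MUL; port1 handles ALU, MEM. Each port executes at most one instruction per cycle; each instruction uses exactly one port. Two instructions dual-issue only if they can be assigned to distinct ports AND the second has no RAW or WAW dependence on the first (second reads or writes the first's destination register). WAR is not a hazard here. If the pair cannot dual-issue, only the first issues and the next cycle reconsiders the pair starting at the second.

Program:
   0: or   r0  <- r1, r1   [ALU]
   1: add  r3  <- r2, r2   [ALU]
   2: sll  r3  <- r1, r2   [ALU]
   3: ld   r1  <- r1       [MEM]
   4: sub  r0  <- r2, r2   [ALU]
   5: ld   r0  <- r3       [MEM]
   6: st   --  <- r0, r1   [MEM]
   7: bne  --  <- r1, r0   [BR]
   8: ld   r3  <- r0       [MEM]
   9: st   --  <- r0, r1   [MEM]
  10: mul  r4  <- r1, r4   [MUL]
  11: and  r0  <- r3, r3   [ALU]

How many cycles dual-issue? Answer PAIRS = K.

t=0 i0,i1:or/add ; dual
t=1 i2,i3:sll/ld ; dual
t=2 i4:sub ; WAW r0
t=3 i5:ld ; no-port MEM/MEM
t=4 i6,i7:st/bne ; dual
t=5 i8:ld ; no-port MEM/MEM
t=6 i9,i10:st/mul ; dual
t=7 i11:and ; tail

PAIRS = 4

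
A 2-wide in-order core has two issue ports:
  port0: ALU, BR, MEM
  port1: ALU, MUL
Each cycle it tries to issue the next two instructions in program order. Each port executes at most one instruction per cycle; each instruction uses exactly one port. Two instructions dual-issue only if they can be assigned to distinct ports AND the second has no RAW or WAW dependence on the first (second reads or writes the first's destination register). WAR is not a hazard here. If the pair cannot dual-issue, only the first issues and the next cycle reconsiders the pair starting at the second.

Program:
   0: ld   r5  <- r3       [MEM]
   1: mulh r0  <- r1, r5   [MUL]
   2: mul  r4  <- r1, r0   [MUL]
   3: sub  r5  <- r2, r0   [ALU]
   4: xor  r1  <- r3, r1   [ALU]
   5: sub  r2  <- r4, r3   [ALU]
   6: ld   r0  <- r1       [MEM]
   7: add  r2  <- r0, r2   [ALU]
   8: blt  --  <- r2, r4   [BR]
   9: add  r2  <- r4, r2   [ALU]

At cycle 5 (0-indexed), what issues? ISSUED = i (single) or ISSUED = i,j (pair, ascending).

ISSUED = 7

  cy0 -> i0 (ld.MEM) RAW r5
  cy1 -> i1 (mulh.MUL) no-port MUL/MUL
  cy2 -> i2/i3 (mul.MUL+sub.ALU) 2-wide
  cy3 -> i4/i5 (xor.ALU+sub.ALU) 2-wide
  cy4 -> i6 (ld.MEM) RAW r0
  cy5 -> i7 (add.ALU) RAW r2
  cy6 -> i8/i9 (blt.BR+add.ALU) 2-wide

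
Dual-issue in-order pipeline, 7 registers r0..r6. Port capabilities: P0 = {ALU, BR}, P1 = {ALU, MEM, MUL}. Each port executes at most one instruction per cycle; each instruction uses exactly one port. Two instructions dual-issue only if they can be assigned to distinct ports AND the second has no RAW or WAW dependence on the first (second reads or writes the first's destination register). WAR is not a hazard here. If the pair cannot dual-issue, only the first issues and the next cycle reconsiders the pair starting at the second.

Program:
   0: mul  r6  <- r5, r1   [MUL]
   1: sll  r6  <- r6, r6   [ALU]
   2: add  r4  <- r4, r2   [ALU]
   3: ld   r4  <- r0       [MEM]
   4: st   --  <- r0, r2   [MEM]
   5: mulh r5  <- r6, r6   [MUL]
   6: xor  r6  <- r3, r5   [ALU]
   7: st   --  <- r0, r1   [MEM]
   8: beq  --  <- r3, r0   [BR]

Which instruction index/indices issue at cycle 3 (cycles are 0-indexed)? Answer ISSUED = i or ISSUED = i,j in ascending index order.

  cy0 -> i0 (mul) RAW+WAW r6
  cy1 -> i1+i2 (sll/add) pair
  cy2 -> i3 (ld) no-port MEM/MEM
  cy3 -> i4 (st) no-port MEM/MUL
  cy4 -> i5 (mulh) RAW r5
  cy5 -> i6+i7 (xor/st) pair
  cy6 -> i8 (beq) tail

ISSUED = 4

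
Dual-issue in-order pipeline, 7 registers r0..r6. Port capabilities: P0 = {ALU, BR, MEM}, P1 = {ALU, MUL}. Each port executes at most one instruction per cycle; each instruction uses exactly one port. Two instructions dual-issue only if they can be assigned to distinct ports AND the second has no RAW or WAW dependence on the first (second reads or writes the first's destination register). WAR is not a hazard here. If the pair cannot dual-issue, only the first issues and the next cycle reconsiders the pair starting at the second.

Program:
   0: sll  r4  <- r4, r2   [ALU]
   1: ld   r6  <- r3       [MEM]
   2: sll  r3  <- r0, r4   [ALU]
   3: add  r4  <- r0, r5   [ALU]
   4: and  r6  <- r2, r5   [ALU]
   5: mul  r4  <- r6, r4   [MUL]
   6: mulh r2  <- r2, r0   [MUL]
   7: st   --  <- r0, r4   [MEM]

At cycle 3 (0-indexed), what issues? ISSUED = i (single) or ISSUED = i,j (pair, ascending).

ISSUED = 5

c0: i0/i1 sll.ALU+ld.MEM  pair
c1: i2/i3 sll.ALU+add.ALU  pair
c2: i4 and.ALU  RAW r6
c3: i5 mul.MUL  no-port MUL/MUL
c4: i6/i7 mulh.MUL+st.MEM  pair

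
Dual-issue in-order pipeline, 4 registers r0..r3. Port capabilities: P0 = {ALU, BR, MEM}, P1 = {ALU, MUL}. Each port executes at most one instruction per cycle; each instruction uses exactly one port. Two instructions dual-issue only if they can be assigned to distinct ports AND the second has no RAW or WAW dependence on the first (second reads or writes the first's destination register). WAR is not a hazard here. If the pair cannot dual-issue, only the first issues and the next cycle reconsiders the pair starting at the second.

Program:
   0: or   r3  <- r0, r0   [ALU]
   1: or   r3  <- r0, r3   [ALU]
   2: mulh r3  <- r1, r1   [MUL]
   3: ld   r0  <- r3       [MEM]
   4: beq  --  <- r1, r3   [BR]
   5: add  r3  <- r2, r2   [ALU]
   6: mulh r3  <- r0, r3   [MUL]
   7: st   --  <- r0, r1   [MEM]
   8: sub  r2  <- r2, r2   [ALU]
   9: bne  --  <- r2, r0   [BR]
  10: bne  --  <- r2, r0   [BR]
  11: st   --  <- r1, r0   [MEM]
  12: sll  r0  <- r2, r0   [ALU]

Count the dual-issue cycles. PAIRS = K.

c0: i0 or.ALU  RAW+WAW r3
c1: i1 or.ALU  WAW r3
c2: i2 mulh.MUL  RAW r3
c3: i3 ld.MEM  no-port MEM/BR
c4: i4&i5 beq.BR+add.ALU  pair
c5: i6&i7 mulh.MUL+st.MEM  pair
c6: i8 sub.ALU  RAW r2
c7: i9 bne.BR  no-port BR/BR
c8: i10 bne.BR  no-port BR/MEM
c9: i11&i12 st.MEM+sll.ALU  pair

PAIRS = 3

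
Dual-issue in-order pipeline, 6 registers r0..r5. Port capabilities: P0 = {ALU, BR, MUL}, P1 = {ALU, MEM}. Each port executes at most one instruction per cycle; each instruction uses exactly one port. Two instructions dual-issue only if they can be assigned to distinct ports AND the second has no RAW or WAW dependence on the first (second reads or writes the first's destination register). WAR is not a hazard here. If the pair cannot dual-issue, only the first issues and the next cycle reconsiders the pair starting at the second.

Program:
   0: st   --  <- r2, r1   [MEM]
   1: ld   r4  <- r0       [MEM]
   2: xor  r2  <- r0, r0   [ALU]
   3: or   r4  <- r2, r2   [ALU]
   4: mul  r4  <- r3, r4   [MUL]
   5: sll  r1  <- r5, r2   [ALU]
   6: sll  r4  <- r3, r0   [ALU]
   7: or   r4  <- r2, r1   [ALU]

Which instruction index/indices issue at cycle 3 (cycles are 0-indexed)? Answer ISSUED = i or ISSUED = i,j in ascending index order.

ISSUED = 4,5

c0: i0 st  no-port MEM/MEM
c1: i1&i2 ld;xor  pair
c2: i3 or  RAW+WAW r4
c3: i4&i5 mul;sll  pair
c4: i6 sll  WAW r4
c5: i7 or  tail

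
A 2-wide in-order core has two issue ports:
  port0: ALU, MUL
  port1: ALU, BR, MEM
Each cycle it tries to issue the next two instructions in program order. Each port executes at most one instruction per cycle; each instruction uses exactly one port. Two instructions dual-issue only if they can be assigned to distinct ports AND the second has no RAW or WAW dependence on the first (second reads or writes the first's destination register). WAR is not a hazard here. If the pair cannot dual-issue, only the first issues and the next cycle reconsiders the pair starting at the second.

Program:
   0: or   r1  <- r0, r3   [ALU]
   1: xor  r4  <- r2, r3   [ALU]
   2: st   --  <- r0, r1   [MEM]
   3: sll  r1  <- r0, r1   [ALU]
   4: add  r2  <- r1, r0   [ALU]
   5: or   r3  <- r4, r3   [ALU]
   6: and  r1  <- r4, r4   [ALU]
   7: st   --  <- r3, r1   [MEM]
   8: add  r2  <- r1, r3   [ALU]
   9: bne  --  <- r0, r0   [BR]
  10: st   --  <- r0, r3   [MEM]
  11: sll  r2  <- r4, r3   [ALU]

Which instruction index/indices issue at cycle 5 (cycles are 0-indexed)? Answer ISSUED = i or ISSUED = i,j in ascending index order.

0. or/xor @i0,i1  | dual
1. st/sll @i2,i3  | dual
2. add/or @i4,i5  | dual
3. and @i6  | RAW r1
4. st/add @i7,i8  | dual
5. bne @i9  | no-port BR/MEM
6. st/sll @i10,i11  | dual

ISSUED = 9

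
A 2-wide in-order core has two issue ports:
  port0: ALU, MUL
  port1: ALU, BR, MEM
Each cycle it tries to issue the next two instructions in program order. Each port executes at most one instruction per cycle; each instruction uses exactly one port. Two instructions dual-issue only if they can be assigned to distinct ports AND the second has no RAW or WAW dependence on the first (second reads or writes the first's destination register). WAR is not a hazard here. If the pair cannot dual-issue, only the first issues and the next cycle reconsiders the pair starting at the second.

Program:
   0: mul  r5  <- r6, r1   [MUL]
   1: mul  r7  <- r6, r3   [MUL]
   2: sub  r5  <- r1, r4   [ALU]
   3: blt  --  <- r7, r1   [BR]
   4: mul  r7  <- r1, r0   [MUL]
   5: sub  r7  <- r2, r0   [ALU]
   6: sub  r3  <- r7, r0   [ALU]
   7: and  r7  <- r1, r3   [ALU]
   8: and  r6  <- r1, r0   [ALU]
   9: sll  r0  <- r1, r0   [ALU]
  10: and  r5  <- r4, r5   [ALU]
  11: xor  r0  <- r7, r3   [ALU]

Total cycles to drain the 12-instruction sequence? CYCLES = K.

[0] i0  mul  -- no-port MUL/MUL
[1] i1/i2  mul sub  -- 2-wide
[2] i3/i4  blt mul  -- 2-wide
[3] i5  sub  -- RAW r7
[4] i6  sub  -- RAW r3
[5] i7/i8  and and  -- 2-wide
[6] i9/i10  sll and  -- 2-wide
[7] i11  xor  -- tail

CYCLES = 8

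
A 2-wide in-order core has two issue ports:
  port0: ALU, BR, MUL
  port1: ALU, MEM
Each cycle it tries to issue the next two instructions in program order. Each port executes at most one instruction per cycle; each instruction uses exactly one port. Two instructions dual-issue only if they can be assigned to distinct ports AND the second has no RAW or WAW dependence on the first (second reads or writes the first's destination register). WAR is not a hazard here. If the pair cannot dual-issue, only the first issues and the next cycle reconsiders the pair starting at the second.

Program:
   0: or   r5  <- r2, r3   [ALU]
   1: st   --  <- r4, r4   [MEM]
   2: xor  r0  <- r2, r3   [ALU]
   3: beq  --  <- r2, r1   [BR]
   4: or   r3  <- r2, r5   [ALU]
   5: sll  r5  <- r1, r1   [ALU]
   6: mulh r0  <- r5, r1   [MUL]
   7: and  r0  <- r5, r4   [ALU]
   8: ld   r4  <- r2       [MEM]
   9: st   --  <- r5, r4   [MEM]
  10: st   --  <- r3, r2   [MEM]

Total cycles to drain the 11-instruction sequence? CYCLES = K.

  cy0 -> i0+i1 (or/st) 2-wide
  cy1 -> i2+i3 (xor/beq) 2-wide
  cy2 -> i4+i5 (or/sll) 2-wide
  cy3 -> i6 (mulh) WAW r0
  cy4 -> i7+i8 (and/ld) 2-wide
  cy5 -> i9 (st) no-port MEM/MEM
  cy6 -> i10 (st) tail

CYCLES = 7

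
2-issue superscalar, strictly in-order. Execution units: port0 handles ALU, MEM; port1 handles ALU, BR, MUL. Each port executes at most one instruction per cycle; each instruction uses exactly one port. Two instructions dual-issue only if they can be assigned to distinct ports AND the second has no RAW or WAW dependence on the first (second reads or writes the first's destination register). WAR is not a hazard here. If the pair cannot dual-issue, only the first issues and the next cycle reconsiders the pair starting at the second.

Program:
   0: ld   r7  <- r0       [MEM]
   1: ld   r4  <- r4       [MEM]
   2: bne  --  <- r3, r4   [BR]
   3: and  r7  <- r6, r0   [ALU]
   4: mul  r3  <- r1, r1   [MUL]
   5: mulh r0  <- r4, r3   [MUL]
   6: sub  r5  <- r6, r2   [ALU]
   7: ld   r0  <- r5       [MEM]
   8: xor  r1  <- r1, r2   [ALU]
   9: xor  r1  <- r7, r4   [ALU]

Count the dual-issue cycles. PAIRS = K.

PAIRS = 3

#0 head=0: ld i0 no-port MEM/MEM
#1 head=1: ld i1 RAW r4
#2 head=2: bne/and i2+i3 pair
#3 head=4: mul i4 no-port MUL/MUL
#4 head=5: mulh/sub i5+i6 pair
#5 head=7: ld/xor i7+i8 pair
#6 head=9: xor i9 tail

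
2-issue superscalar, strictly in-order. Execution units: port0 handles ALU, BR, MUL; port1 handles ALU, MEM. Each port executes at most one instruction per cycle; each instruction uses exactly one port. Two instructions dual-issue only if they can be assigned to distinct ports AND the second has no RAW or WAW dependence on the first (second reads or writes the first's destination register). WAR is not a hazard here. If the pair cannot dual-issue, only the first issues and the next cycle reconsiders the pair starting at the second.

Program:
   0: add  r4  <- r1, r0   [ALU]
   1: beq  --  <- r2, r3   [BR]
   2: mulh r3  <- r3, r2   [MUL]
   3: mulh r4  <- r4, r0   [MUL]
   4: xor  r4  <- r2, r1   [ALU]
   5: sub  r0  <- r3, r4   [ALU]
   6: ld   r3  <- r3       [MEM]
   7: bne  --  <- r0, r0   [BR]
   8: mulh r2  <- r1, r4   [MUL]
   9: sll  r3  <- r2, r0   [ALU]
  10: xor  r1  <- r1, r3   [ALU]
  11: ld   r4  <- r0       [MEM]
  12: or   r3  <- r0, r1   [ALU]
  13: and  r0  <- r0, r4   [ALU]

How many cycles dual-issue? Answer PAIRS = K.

0. add.ALU+beq.BR @i0,i1  | 2-wide
1. mulh.MUL @i2  | no-port MUL/MUL
2. mulh.MUL @i3  | WAW r4
3. xor.ALU @i4  | RAW r4
4. sub.ALU+ld.MEM @i5,i6  | 2-wide
5. bne.BR @i7  | no-port BR/MUL
6. mulh.MUL @i8  | RAW r2
7. sll.ALU @i9  | RAW r3
8. xor.ALU+ld.MEM @i10,i11  | 2-wide
9. or.ALU+and.ALU @i12,i13  | 2-wide

PAIRS = 4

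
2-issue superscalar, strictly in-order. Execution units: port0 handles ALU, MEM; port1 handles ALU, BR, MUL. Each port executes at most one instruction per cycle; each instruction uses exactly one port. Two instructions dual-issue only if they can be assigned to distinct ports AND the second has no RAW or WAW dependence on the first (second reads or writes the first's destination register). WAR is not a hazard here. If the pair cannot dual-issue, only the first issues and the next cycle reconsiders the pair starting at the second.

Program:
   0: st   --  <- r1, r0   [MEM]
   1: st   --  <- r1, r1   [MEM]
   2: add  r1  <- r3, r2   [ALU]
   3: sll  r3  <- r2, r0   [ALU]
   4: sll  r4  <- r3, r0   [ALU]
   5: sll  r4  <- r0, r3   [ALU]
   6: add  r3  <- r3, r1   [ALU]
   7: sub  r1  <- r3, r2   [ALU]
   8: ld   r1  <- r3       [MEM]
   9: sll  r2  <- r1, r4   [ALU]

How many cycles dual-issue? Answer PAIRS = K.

#0 head=0: st i0 no-port MEM/MEM
#1 head=1: st;add i1+i2 dual
#2 head=3: sll i3 RAW r3
#3 head=4: sll i4 WAW r4
#4 head=5: sll;add i5+i6 dual
#5 head=7: sub i7 WAW r1
#6 head=8: ld i8 RAW r1
#7 head=9: sll i9 tail

PAIRS = 2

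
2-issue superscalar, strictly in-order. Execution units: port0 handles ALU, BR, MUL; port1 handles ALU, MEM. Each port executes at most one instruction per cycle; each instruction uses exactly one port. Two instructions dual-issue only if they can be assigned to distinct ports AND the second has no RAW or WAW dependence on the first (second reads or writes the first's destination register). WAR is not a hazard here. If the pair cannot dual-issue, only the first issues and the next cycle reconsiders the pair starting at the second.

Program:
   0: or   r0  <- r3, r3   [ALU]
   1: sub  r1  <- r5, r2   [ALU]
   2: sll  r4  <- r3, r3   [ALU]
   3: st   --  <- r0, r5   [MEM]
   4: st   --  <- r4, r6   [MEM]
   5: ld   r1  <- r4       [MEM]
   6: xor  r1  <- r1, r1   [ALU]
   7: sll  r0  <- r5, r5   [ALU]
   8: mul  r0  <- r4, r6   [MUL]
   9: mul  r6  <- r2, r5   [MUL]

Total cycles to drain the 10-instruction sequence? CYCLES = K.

#0 head=0: or.ALU+sub.ALU i0&i1 dual
#1 head=2: sll.ALU+st.MEM i2&i3 dual
#2 head=4: st.MEM i4 no-port MEM/MEM
#3 head=5: ld.MEM i5 RAW+WAW r1
#4 head=6: xor.ALU+sll.ALU i6&i7 dual
#5 head=8: mul.MUL i8 no-port MUL/MUL
#6 head=9: mul.MUL i9 tail

CYCLES = 7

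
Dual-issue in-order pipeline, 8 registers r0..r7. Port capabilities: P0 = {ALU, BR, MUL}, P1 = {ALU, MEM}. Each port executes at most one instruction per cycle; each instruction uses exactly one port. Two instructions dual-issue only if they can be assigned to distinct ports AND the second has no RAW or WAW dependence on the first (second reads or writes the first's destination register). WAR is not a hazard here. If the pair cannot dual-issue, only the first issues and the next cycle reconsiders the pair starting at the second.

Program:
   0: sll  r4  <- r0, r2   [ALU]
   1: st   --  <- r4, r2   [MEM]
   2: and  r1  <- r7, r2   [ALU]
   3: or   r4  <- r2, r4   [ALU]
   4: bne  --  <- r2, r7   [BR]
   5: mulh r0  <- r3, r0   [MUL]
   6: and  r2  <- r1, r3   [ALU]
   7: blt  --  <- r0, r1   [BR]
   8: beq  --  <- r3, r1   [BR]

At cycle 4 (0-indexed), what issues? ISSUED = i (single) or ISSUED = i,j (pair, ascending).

c0: i0 sll  RAW r4
c1: i1+i2 st and  dual
c2: i3+i4 or bne  dual
c3: i5+i6 mulh and  dual
c4: i7 blt  no-port BR/BR
c5: i8 beq  tail

ISSUED = 7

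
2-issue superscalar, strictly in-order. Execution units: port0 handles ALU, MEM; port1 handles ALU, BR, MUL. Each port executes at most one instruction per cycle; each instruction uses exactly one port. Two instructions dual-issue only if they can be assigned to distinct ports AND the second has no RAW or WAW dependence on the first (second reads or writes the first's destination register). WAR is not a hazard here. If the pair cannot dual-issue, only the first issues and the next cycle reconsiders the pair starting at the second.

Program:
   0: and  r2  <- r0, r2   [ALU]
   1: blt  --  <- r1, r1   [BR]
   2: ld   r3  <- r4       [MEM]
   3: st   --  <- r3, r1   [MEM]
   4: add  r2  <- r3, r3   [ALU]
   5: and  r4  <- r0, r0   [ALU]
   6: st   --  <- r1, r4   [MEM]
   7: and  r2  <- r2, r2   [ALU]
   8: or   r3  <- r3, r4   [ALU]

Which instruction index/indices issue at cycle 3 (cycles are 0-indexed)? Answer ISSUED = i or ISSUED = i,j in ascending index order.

t=0 i0+i1:and/blt ; pair
t=1 i2:ld ; no-port MEM/MEM
t=2 i3+i4:st/add ; pair
t=3 i5:and ; RAW r4
t=4 i6+i7:st/and ; pair
t=5 i8:or ; tail

ISSUED = 5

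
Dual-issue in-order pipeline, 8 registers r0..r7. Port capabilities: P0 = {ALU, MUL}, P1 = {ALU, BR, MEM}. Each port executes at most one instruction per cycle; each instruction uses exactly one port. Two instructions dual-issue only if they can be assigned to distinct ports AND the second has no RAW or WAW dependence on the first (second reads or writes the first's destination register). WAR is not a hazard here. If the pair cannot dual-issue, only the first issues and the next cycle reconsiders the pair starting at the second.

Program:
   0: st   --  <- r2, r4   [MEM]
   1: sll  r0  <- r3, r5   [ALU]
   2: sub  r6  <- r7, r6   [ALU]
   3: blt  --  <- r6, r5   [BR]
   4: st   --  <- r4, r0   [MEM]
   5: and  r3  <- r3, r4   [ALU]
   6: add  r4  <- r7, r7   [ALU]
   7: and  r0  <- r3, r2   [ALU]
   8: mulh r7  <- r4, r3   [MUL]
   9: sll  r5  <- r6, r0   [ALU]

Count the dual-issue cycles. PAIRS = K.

PAIRS = 4

c0: i0,i1 st/sll  2-wide
c1: i2 sub  RAW r6
c2: i3 blt  no-port BR/MEM
c3: i4,i5 st/and  2-wide
c4: i6,i7 add/and  2-wide
c5: i8,i9 mulh/sll  2-wide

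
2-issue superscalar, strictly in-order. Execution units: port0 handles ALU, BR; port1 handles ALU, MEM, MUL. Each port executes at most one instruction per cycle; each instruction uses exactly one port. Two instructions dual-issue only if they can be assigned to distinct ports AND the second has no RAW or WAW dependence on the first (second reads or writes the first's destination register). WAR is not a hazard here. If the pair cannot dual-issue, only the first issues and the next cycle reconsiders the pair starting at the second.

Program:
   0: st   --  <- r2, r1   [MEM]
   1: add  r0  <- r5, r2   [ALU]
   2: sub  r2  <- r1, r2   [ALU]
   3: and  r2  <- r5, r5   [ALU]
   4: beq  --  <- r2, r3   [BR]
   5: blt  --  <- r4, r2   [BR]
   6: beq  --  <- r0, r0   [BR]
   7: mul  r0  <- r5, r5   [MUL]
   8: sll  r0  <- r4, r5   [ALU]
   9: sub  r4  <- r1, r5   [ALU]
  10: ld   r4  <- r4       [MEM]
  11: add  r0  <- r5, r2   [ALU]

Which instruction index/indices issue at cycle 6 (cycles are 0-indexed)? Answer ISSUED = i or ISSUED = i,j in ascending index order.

ISSUED = 8,9

0. st;add @i0+i1  | pair
1. sub @i2  | WAW r2
2. and @i3  | RAW r2
3. beq @i4  | no-port BR/BR
4. blt @i5  | no-port BR/BR
5. beq;mul @i6+i7  | pair
6. sll;sub @i8+i9  | pair
7. ld;add @i10+i11  | pair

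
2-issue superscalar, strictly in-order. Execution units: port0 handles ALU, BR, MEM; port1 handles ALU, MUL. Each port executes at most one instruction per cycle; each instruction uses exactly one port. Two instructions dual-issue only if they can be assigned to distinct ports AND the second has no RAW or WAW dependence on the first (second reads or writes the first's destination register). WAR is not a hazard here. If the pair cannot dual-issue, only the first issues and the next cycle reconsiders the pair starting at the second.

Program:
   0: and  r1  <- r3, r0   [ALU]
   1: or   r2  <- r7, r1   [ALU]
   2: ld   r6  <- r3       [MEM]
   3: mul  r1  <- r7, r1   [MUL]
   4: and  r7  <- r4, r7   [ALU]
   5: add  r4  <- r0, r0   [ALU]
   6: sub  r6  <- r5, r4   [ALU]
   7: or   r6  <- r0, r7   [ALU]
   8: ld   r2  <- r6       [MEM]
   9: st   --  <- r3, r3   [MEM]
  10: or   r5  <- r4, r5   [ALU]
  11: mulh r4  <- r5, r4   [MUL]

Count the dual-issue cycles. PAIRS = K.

0. and @i0  | RAW r1
1. or;ld @i1,i2  | 2-wide
2. mul;and @i3,i4  | 2-wide
3. add @i5  | RAW r4
4. sub @i6  | WAW r6
5. or @i7  | RAW r6
6. ld @i8  | no-port MEM/MEM
7. st;or @i9,i10  | 2-wide
8. mulh @i11  | tail

PAIRS = 3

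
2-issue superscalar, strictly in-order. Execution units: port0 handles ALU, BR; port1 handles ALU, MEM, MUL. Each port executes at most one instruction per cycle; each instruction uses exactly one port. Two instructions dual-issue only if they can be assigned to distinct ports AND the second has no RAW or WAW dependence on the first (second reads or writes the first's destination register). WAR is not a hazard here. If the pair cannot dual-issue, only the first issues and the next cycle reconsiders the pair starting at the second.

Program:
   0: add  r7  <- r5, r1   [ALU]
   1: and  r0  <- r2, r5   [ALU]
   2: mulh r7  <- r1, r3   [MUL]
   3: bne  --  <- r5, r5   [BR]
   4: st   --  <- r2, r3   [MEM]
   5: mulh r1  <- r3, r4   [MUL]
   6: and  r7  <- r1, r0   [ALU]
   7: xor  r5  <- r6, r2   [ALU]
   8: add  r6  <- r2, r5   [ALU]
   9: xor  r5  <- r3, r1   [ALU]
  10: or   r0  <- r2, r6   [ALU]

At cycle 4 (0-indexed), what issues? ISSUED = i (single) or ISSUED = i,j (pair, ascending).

#0 head=0: add/and i0&i1 pair
#1 head=2: mulh/bne i2&i3 pair
#2 head=4: st i4 no-port MEM/MUL
#3 head=5: mulh i5 RAW r1
#4 head=6: and/xor i6&i7 pair
#5 head=8: add/xor i8&i9 pair
#6 head=10: or i10 tail

ISSUED = 6,7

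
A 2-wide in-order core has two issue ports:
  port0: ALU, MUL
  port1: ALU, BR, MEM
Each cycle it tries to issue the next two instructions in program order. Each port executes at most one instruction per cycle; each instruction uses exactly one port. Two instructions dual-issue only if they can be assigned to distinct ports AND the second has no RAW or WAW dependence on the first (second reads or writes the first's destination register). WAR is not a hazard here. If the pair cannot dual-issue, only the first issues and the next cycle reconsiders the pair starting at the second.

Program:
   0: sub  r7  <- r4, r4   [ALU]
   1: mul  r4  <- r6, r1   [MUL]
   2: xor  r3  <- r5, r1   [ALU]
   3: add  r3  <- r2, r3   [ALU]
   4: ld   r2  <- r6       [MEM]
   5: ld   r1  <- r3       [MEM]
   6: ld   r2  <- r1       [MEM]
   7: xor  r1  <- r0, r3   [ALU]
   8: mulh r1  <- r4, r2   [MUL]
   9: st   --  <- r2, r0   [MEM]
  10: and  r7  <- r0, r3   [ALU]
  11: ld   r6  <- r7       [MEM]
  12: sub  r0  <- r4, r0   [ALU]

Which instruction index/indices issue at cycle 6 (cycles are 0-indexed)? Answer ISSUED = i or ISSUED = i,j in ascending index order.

c0: i0/i1 sub.ALU;mul.MUL  2-wide
c1: i2 xor.ALU  RAW+WAW r3
c2: i3/i4 add.ALU;ld.MEM  2-wide
c3: i5 ld.MEM  no-port MEM/MEM
c4: i6/i7 ld.MEM;xor.ALU  2-wide
c5: i8/i9 mulh.MUL;st.MEM  2-wide
c6: i10 and.ALU  RAW r7
c7: i11/i12 ld.MEM;sub.ALU  2-wide

ISSUED = 10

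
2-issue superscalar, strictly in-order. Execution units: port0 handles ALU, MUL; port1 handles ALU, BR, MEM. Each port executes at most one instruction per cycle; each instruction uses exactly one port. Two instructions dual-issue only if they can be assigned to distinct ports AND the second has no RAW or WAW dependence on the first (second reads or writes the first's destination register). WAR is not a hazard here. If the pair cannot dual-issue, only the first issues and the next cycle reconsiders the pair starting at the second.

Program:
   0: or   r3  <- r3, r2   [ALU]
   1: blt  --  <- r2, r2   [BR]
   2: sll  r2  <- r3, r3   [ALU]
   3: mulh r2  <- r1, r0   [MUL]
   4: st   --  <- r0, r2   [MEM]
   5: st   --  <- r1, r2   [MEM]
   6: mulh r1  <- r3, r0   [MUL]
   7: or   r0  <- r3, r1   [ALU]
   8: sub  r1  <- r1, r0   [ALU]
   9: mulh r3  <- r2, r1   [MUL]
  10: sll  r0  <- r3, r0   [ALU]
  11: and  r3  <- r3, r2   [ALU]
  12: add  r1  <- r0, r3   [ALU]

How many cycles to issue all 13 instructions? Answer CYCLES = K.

CYCLES = 10

  cy0 -> i0,i1 (or;blt) dual
  cy1 -> i2 (sll) WAW r2
  cy2 -> i3 (mulh) RAW r2
  cy3 -> i4 (st) no-port MEM/MEM
  cy4 -> i5,i6 (st;mulh) dual
  cy5 -> i7 (or) RAW r0
  cy6 -> i8 (sub) RAW r1
  cy7 -> i9 (mulh) RAW r3
  cy8 -> i10,i11 (sll;and) dual
  cy9 -> i12 (add) tail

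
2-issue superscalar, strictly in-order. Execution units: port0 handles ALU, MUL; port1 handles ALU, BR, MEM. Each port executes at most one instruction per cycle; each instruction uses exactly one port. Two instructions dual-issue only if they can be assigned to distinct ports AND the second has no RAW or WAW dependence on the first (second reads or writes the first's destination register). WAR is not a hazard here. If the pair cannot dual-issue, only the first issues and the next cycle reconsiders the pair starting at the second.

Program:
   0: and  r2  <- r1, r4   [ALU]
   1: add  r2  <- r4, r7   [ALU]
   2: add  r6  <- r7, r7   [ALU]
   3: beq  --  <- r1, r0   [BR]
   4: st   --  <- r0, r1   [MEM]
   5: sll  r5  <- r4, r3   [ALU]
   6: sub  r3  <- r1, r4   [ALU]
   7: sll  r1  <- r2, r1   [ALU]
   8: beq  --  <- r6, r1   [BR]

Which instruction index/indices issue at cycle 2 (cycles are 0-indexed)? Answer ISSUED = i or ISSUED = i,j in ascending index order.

0. and @i0  | WAW r2
1. add;add @i1/i2  | dual
2. beq @i3  | no-port BR/MEM
3. st;sll @i4/i5  | dual
4. sub;sll @i6/i7  | dual
5. beq @i8  | tail

ISSUED = 3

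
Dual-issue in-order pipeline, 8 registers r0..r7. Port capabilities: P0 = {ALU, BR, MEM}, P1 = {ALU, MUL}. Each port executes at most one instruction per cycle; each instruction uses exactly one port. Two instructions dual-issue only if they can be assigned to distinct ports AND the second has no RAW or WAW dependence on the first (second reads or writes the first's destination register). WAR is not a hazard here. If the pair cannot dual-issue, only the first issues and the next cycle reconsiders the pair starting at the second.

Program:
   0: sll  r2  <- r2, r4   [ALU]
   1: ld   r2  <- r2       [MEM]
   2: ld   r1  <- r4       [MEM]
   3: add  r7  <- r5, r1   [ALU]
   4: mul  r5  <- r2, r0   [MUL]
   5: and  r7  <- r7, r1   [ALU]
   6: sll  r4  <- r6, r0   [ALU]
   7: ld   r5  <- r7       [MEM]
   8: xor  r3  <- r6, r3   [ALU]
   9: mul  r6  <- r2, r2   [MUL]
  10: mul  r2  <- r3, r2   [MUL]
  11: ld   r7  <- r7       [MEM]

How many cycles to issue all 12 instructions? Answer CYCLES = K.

0. sll @i0  | RAW+WAW r2
1. ld @i1  | no-port MEM/MEM
2. ld @i2  | RAW r1
3. add/mul @i3/i4  | dual
4. and/sll @i5/i6  | dual
5. ld/xor @i7/i8  | dual
6. mul @i9  | no-port MUL/MUL
7. mul/ld @i10/i11  | dual

CYCLES = 8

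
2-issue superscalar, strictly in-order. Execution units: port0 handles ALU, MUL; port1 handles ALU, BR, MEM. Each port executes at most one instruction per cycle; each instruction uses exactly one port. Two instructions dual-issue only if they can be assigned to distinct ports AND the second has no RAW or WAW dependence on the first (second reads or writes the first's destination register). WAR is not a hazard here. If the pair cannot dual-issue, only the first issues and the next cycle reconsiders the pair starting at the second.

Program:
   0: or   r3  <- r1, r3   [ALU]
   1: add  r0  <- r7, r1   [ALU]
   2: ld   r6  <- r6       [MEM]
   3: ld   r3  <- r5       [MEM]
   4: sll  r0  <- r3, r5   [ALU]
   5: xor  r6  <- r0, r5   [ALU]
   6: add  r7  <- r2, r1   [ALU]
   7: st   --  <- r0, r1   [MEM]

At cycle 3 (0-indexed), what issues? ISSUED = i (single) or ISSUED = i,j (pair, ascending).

ISSUED = 4

c0: i0+i1 or.ALU+add.ALU  dual
c1: i2 ld.MEM  no-port MEM/MEM
c2: i3 ld.MEM  RAW r3
c3: i4 sll.ALU  RAW r0
c4: i5+i6 xor.ALU+add.ALU  dual
c5: i7 st.MEM  tail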